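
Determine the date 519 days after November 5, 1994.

April 7, 1996

Advancing 519 days from November 5, 1994.
November has 30 days, so 30 − 5 = 25 days remain after November 5, 1994; 519 − 25 = 494 left.
December 1994 has 31 days: 494 − 31 = 463 left.
January 1995 has 31 days: 463 − 31 = 432 left.
February 1995 has 28 days (1995 is not a leap year): 432 − 28 = 404 left.
March 1995 has 31 days: 404 − 31 = 373 left.
April 1995 has 30 days: 373 − 30 = 343 left.
May 1995 has 31 days: 343 − 31 = 312 left.
June 1995 has 30 days: 312 − 30 = 282 left.
July 1995 has 31 days: 282 − 31 = 251 left.
August 1995 has 31 days: 251 − 31 = 220 left.
September 1995 has 30 days: 220 − 30 = 190 left.
October 1995 has 31 days: 190 − 31 = 159 left.
November 1995 has 30 days: 159 − 30 = 129 left.
December 1995 has 31 days: 129 − 31 = 98 left.
January 1996 has 31 days: 98 − 31 = 67 left.
February 1996 has 29 days (1996 is a leap year): 67 − 29 = 38 left.
March 1996 has 31 days: 38 − 31 = 7 left.
7 days into April 1996 → April 7, 1996.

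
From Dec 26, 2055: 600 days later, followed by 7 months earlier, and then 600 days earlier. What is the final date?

Counting forward 600 days from December 26, 2055:
December has 31 days, so 31 − 26 = 5 days remain after December 26, 2055; 600 − 5 = 595 left.
January 2056 has 31 days: 595 − 31 = 564 left.
February 2056 has 29 days (2056 is a leap year): 564 − 29 = 535 left.
March 2056 has 31 days: 535 − 31 = 504 left.
April 2056 has 30 days: 504 − 30 = 474 left.
May 2056 has 31 days: 474 − 31 = 443 left.
June 2056 has 30 days: 443 − 30 = 413 left.
July 2056 has 31 days: 413 − 31 = 382 left.
August 2056 has 31 days: 382 − 31 = 351 left.
September 2056 has 30 days: 351 − 30 = 321 left.
October 2056 has 31 days: 321 − 31 = 290 left.
November 2056 has 30 days: 290 − 30 = 260 left.
December 2056 has 31 days: 260 − 31 = 229 left.
January 2057 has 31 days: 229 − 31 = 198 left.
February 2057 has 28 days (2057 is not a leap year): 198 − 28 = 170 left.
March 2057 has 31 days: 170 − 31 = 139 left.
April 2057 has 30 days: 139 − 30 = 109 left.
May 2057 has 31 days: 109 − 31 = 78 left.
June 2057 has 30 days: 78 − 30 = 48 left.
July 2057 has 31 days: 48 − 31 = 17 left.
17 days into August 2057 → August 17, 2057.
Going back 7 months from August 17, 2057:
month 8 − 7 = 1 → January 2057.
Day 17 is valid in January, giving January 17, 2057.
Going back 600 days from January 17, 2057:
Going back 17 days from January 17, 2057 reaches the end of the previous month; 600 − 17 = 583 left.
December 2056 has 31 days: 583 − 31 = 552 left.
November 2056 has 30 days: 552 − 30 = 522 left.
October 2056 has 31 days: 522 − 31 = 491 left.
September 2056 has 30 days: 491 − 30 = 461 left.
August 2056 has 31 days: 461 − 31 = 430 left.
July 2056 has 31 days: 430 − 31 = 399 left.
June 2056 has 30 days: 399 − 30 = 369 left.
May 2056 has 31 days: 369 − 31 = 338 left.
April 2056 has 30 days: 338 − 30 = 308 left.
March 2056 has 31 days: 308 − 31 = 277 left.
February 2056 has 29 days (2056 is a leap year): 277 − 29 = 248 left.
January 2056 has 31 days: 248 − 31 = 217 left.
December 2055 has 31 days: 217 − 31 = 186 left.
November 2055 has 30 days: 186 − 30 = 156 left.
October 2055 has 31 days: 156 − 31 = 125 left.
September 2055 has 30 days: 125 − 30 = 95 left.
August 2055 has 31 days: 95 − 31 = 64 left.
July 2055 has 31 days: 64 − 31 = 33 left.
June 2055 has 30 days: 33 − 30 = 3 left.
May 2055 has 31 days; 31 − 3 = 28 → May 28, 2055.

May 28, 2055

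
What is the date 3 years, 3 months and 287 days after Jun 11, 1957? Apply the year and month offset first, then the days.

June 25, 1961

Adding 3 years, 3 months and 287 days from June 11, 1957: first the month/year part, then the days.
+3 years → 1960; month 6 + 3 = 9 → September 1960.
Day 11 is valid in September, giving September 11, 1960.
Now add 287 days from September 11, 1960.
September has 30 days, so 30 − 11 = 19 days remain after September 11, 1960; 287 − 19 = 268 left.
October 1960 has 31 days: 268 − 31 = 237 left.
November 1960 has 30 days: 237 − 30 = 207 left.
December 1960 has 31 days: 207 − 31 = 176 left.
January 1961 has 31 days: 176 − 31 = 145 left.
February 1961 has 28 days (1961 is not a leap year): 145 − 28 = 117 left.
March 1961 has 31 days: 117 − 31 = 86 left.
April 1961 has 30 days: 86 − 30 = 56 left.
May 1961 has 31 days: 56 − 31 = 25 left.
25 days into June 1961 → June 25, 1961.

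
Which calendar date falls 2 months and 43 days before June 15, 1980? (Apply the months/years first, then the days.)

March 3, 1980

Counting back 2 months and 43 days from June 15, 1980: first the month/year part, then the days.
month 6 − 2 = 4 → April 1980.
Day 15 is valid in April, giving April 15, 1980.
Now subtract 43 days from April 15, 1980.
Going back 15 days from April 15, 1980 reaches the end of the previous month; 43 − 15 = 28 left.
March 1980 has 31 days; 31 − 28 = 3 → March 3, 1980.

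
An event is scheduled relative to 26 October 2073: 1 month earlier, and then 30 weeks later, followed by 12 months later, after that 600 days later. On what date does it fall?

December 14, 2076

Going back 1 month from October 26, 2073:
month 10 − 1 = 9 → September 2073.
Day 26 is valid in September, giving September 26, 2073.
Counting forward 30 weeks (= 210 days) from September 26, 2073:
September has 30 days, so 30 − 26 = 4 days remain after September 26, 2073; 210 − 4 = 206 left.
October 2073 has 31 days: 206 − 31 = 175 left.
November 2073 has 30 days: 175 − 30 = 145 left.
December 2073 has 31 days: 145 − 31 = 114 left.
January 2074 has 31 days: 114 − 31 = 83 left.
February 2074 has 28 days (2074 is not a leap year): 83 − 28 = 55 left.
March 2074 has 31 days: 55 − 31 = 24 left.
24 days into April 2074 → April 24, 2074.
Advancing 12 months from April 24, 2074:
month 4 + 12 = 16, which is month 4 of year 2075 → April 2075.
Day 24 is valid in April, giving April 24, 2075.
Advancing 600 days from April 24, 2075:
April has 30 days, so 30 − 24 = 6 days remain after April 24, 2075; 600 − 6 = 594 left.
May 2075 has 31 days: 594 − 31 = 563 left.
June 2075 has 30 days: 563 − 30 = 533 left.
July 2075 has 31 days: 533 − 31 = 502 left.
August 2075 has 31 days: 502 − 31 = 471 left.
September 2075 has 30 days: 471 − 30 = 441 left.
October 2075 has 31 days: 441 − 31 = 410 left.
November 2075 has 30 days: 410 − 30 = 380 left.
December 2075 has 31 days: 380 − 31 = 349 left.
January 2076 has 31 days: 349 − 31 = 318 left.
February 2076 has 29 days (2076 is a leap year): 318 − 29 = 289 left.
March 2076 has 31 days: 289 − 31 = 258 left.
April 2076 has 30 days: 258 − 30 = 228 left.
May 2076 has 31 days: 228 − 31 = 197 left.
June 2076 has 30 days: 197 − 30 = 167 left.
July 2076 has 31 days: 167 − 31 = 136 left.
August 2076 has 31 days: 136 − 31 = 105 left.
September 2076 has 30 days: 105 − 30 = 75 left.
October 2076 has 31 days: 75 − 31 = 44 left.
November 2076 has 30 days: 44 − 30 = 14 left.
14 days into December 2076 → December 14, 2076.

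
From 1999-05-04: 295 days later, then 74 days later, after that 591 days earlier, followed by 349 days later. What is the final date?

September 8, 1999

Counting forward 295 days from May 4, 1999:
May has 31 days, so 31 − 4 = 27 days remain after May 4, 1999; 295 − 27 = 268 left.
June 1999 has 30 days: 268 − 30 = 238 left.
July 1999 has 31 days: 238 − 31 = 207 left.
August 1999 has 31 days: 207 − 31 = 176 left.
September 1999 has 30 days: 176 − 30 = 146 left.
October 1999 has 31 days: 146 − 31 = 115 left.
November 1999 has 30 days: 115 − 30 = 85 left.
December 1999 has 31 days: 85 − 31 = 54 left.
January 2000 has 31 days: 54 − 31 = 23 left.
23 days into February 2000 → February 23, 2000.
Counting forward 74 days from February 23, 2000:
February has 29 days, so 29 − 23 = 6 days remain after February 23, 2000; 74 − 6 = 68 left.
March 2000 has 31 days: 68 − 31 = 37 left.
April 2000 has 30 days: 37 − 30 = 7 left.
7 days into May 2000 → May 7, 2000.
Going back 591 days from May 7, 2000:
Going back 7 days from May 7, 2000 reaches the end of the previous month; 591 − 7 = 584 left.
April 2000 has 30 days: 584 − 30 = 554 left.
March 2000 has 31 days: 554 − 31 = 523 left.
February 2000 has 29 days (2000 is a leap year (divisible by 400)): 523 − 29 = 494 left.
January 2000 has 31 days: 494 − 31 = 463 left.
December 1999 has 31 days: 463 − 31 = 432 left.
November 1999 has 30 days: 432 − 30 = 402 left.
October 1999 has 31 days: 402 − 31 = 371 left.
September 1999 has 30 days: 371 − 30 = 341 left.
August 1999 has 31 days: 341 − 31 = 310 left.
July 1999 has 31 days: 310 − 31 = 279 left.
June 1999 has 30 days: 279 − 30 = 249 left.
May 1999 has 31 days: 249 − 31 = 218 left.
April 1999 has 30 days: 218 − 30 = 188 left.
March 1999 has 31 days: 188 − 31 = 157 left.
February 1999 has 28 days (1999 is not a leap year): 157 − 28 = 129 left.
January 1999 has 31 days: 129 − 31 = 98 left.
December 1998 has 31 days: 98 − 31 = 67 left.
November 1998 has 30 days: 67 − 30 = 37 left.
October 1998 has 31 days: 37 − 31 = 6 left.
September 1998 has 30 days; 30 − 6 = 24 → September 24, 1998.
Counting forward 349 days from September 24, 1998:
September has 30 days, so 30 − 24 = 6 days remain after September 24, 1998; 349 − 6 = 343 left.
October 1998 has 31 days: 343 − 31 = 312 left.
November 1998 has 30 days: 312 − 30 = 282 left.
December 1998 has 31 days: 282 − 31 = 251 left.
January 1999 has 31 days: 251 − 31 = 220 left.
February 1999 has 28 days (1999 is not a leap year): 220 − 28 = 192 left.
March 1999 has 31 days: 192 − 31 = 161 left.
April 1999 has 30 days: 161 − 30 = 131 left.
May 1999 has 31 days: 131 − 31 = 100 left.
June 1999 has 30 days: 100 − 30 = 70 left.
July 1999 has 31 days: 70 − 31 = 39 left.
August 1999 has 31 days: 39 − 31 = 8 left.
8 days into September 1999 → September 8, 1999.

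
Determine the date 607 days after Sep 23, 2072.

Advancing 607 days from September 23, 2072.
September has 30 days, so 30 − 23 = 7 days remain after September 23, 2072; 607 − 7 = 600 left.
October 2072 has 31 days: 600 − 31 = 569 left.
November 2072 has 30 days: 569 − 30 = 539 left.
December 2072 has 31 days: 539 − 31 = 508 left.
January 2073 has 31 days: 508 − 31 = 477 left.
February 2073 has 28 days (2073 is not a leap year): 477 − 28 = 449 left.
March 2073 has 31 days: 449 − 31 = 418 left.
April 2073 has 30 days: 418 − 30 = 388 left.
May 2073 has 31 days: 388 − 31 = 357 left.
June 2073 has 30 days: 357 − 30 = 327 left.
July 2073 has 31 days: 327 − 31 = 296 left.
August 2073 has 31 days: 296 − 31 = 265 left.
September 2073 has 30 days: 265 − 30 = 235 left.
October 2073 has 31 days: 235 − 31 = 204 left.
November 2073 has 30 days: 204 − 30 = 174 left.
December 2073 has 31 days: 174 − 31 = 143 left.
January 2074 has 31 days: 143 − 31 = 112 left.
February 2074 has 28 days (2074 is not a leap year): 112 − 28 = 84 left.
March 2074 has 31 days: 84 − 31 = 53 left.
April 2074 has 30 days: 53 − 30 = 23 left.
23 days into May 2074 → May 23, 2074.

May 23, 2074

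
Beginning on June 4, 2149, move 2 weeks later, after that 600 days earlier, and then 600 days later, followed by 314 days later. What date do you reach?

Adding 2 weeks (= 14 days) from June 4, 2149:
June has 30 days; 4 + 14 = 18, still in June.
Going back 600 days from June 18, 2149:
Going back 18 days from June 18, 2149 reaches the end of the previous month; 600 − 18 = 582 left.
May 2149 has 31 days: 582 − 31 = 551 left.
April 2149 has 30 days: 551 − 30 = 521 left.
March 2149 has 31 days: 521 − 31 = 490 left.
February 2149 has 28 days (2149 is not a leap year): 490 − 28 = 462 left.
January 2149 has 31 days: 462 − 31 = 431 left.
December 2148 has 31 days: 431 − 31 = 400 left.
November 2148 has 30 days: 400 − 30 = 370 left.
October 2148 has 31 days: 370 − 31 = 339 left.
September 2148 has 30 days: 339 − 30 = 309 left.
August 2148 has 31 days: 309 − 31 = 278 left.
July 2148 has 31 days: 278 − 31 = 247 left.
June 2148 has 30 days: 247 − 30 = 217 left.
May 2148 has 31 days: 217 − 31 = 186 left.
April 2148 has 30 days: 186 − 30 = 156 left.
March 2148 has 31 days: 156 − 31 = 125 left.
February 2148 has 29 days (2148 is a leap year): 125 − 29 = 96 left.
January 2148 has 31 days: 96 − 31 = 65 left.
December 2147 has 31 days: 65 − 31 = 34 left.
November 2147 has 30 days: 34 − 30 = 4 left.
October 2147 has 31 days; 31 − 4 = 27 → October 27, 2147.
Adding 600 days from October 27, 2147:
October has 31 days, so 31 − 27 = 4 days remain after October 27, 2147; 600 − 4 = 596 left.
November 2147 has 30 days: 596 − 30 = 566 left.
December 2147 has 31 days: 566 − 31 = 535 left.
January 2148 has 31 days: 535 − 31 = 504 left.
February 2148 has 29 days (2148 is a leap year): 504 − 29 = 475 left.
March 2148 has 31 days: 475 − 31 = 444 left.
April 2148 has 30 days: 444 − 30 = 414 left.
May 2148 has 31 days: 414 − 31 = 383 left.
June 2148 has 30 days: 383 − 30 = 353 left.
July 2148 has 31 days: 353 − 31 = 322 left.
August 2148 has 31 days: 322 − 31 = 291 left.
September 2148 has 30 days: 291 − 30 = 261 left.
October 2148 has 31 days: 261 − 31 = 230 left.
November 2148 has 30 days: 230 − 30 = 200 left.
December 2148 has 31 days: 200 − 31 = 169 left.
January 2149 has 31 days: 169 − 31 = 138 left.
February 2149 has 28 days (2149 is not a leap year): 138 − 28 = 110 left.
March 2149 has 31 days: 110 − 31 = 79 left.
April 2149 has 30 days: 79 − 30 = 49 left.
May 2149 has 31 days: 49 − 31 = 18 left.
18 days into June 2149 → June 18, 2149.
Advancing 314 days from June 18, 2149:
June has 30 days, so 30 − 18 = 12 days remain after June 18, 2149; 314 − 12 = 302 left.
July 2149 has 31 days: 302 − 31 = 271 left.
August 2149 has 31 days: 271 − 31 = 240 left.
September 2149 has 30 days: 240 − 30 = 210 left.
October 2149 has 31 days: 210 − 31 = 179 left.
November 2149 has 30 days: 179 − 30 = 149 left.
December 2149 has 31 days: 149 − 31 = 118 left.
January 2150 has 31 days: 118 − 31 = 87 left.
February 2150 has 28 days (2150 is not a leap year): 87 − 28 = 59 left.
March 2150 has 31 days: 59 − 31 = 28 left.
28 days into April 2150 → April 28, 2150.

April 28, 2150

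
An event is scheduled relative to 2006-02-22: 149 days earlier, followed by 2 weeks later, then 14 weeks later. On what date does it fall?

Subtracting 149 days from February 22, 2006:
Going back 22 days from February 22, 2006 reaches the end of the previous month; 149 − 22 = 127 left.
January 2006 has 31 days: 127 − 31 = 96 left.
December 2005 has 31 days: 96 − 31 = 65 left.
November 2005 has 30 days: 65 − 30 = 35 left.
October 2005 has 31 days: 35 − 31 = 4 left.
September 2005 has 30 days; 30 − 4 = 26 → September 26, 2005.
Adding 2 weeks (= 14 days) from September 26, 2005:
September has 30 days, so 30 − 26 = 4 days remain after September 26, 2005; 14 − 4 = 10 left.
10 days into October 2005 → October 10, 2005.
Advancing 14 weeks (= 98 days) from October 10, 2005:
October has 31 days, so 31 − 10 = 21 days remain after October 10, 2005; 98 − 21 = 77 left.
November 2005 has 30 days: 77 − 30 = 47 left.
December 2005 has 31 days: 47 − 31 = 16 left.
16 days into January 2006 → January 16, 2006.

January 16, 2006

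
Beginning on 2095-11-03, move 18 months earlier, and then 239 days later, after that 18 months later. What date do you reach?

Subtracting 18 months from November 3, 2095:
month 11 − 18 = -7, which is month 5 of year 2094 → May 2094.
Day 3 is valid in May, giving May 3, 2094.
Advancing 239 days from May 3, 2094:
May has 31 days, so 31 − 3 = 28 days remain after May 3, 2094; 239 − 28 = 211 left.
June 2094 has 30 days: 211 − 30 = 181 left.
July 2094 has 31 days: 181 − 31 = 150 left.
August 2094 has 31 days: 150 − 31 = 119 left.
September 2094 has 30 days: 119 − 30 = 89 left.
October 2094 has 31 days: 89 − 31 = 58 left.
November 2094 has 30 days: 58 − 30 = 28 left.
28 days into December 2094 → December 28, 2094.
Adding 18 months from December 28, 2094:
month 12 + 18 = 30, which is month 6 of year 2096 → June 2096.
Day 28 is valid in June, giving June 28, 2096.

June 28, 2096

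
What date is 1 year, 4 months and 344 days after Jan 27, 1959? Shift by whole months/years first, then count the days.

Advancing 1 year, 4 months and 344 days from January 27, 1959: first the month/year part, then the days.
+1 year → 1960; month 1 + 4 = 5 → May 1960.
Day 27 is valid in May, giving May 27, 1960.
Now add 344 days from May 27, 1960.
May has 31 days, so 31 − 27 = 4 days remain after May 27, 1960; 344 − 4 = 340 left.
June 1960 has 30 days: 340 − 30 = 310 left.
July 1960 has 31 days: 310 − 31 = 279 left.
August 1960 has 31 days: 279 − 31 = 248 left.
September 1960 has 30 days: 248 − 30 = 218 left.
October 1960 has 31 days: 218 − 31 = 187 left.
November 1960 has 30 days: 187 − 30 = 157 left.
December 1960 has 31 days: 157 − 31 = 126 left.
January 1961 has 31 days: 126 − 31 = 95 left.
February 1961 has 28 days (1961 is not a leap year): 95 − 28 = 67 left.
March 1961 has 31 days: 67 − 31 = 36 left.
April 1961 has 30 days: 36 − 30 = 6 left.
6 days into May 1961 → May 6, 1961.

May 6, 1961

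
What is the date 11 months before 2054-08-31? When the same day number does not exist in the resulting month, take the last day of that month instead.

September 30, 2053

Counting back 11 months from August 31, 2054.
month 8 − 11 = -3, which is month 9 of year 2053 → September 2053.
September 2053 has only 30 days and the start was day 31, so the date clamps to September 30, 2053.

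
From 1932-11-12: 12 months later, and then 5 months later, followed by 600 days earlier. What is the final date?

August 20, 1932

Counting forward 12 months from November 12, 1932:
month 11 + 12 = 23, which is month 11 of year 1933 → November 1933.
Day 12 is valid in November, giving November 12, 1933.
Counting forward 5 months from November 12, 1933:
month 11 + 5 = 16, which is month 4 of year 1934 → April 1934.
Day 12 is valid in April, giving April 12, 1934.
Counting back 600 days from April 12, 1934:
Going back 12 days from April 12, 1934 reaches the end of the previous month; 600 − 12 = 588 left.
March 1934 has 31 days: 588 − 31 = 557 left.
February 1934 has 28 days (1934 is not a leap year): 557 − 28 = 529 left.
January 1934 has 31 days: 529 − 31 = 498 left.
December 1933 has 31 days: 498 − 31 = 467 left.
November 1933 has 30 days: 467 − 30 = 437 left.
October 1933 has 31 days: 437 − 31 = 406 left.
September 1933 has 30 days: 406 − 30 = 376 left.
August 1933 has 31 days: 376 − 31 = 345 left.
July 1933 has 31 days: 345 − 31 = 314 left.
June 1933 has 30 days: 314 − 30 = 284 left.
May 1933 has 31 days: 284 − 31 = 253 left.
April 1933 has 30 days: 253 − 30 = 223 left.
March 1933 has 31 days: 223 − 31 = 192 left.
February 1933 has 28 days (1933 is not a leap year): 192 − 28 = 164 left.
January 1933 has 31 days: 164 − 31 = 133 left.
December 1932 has 31 days: 133 − 31 = 102 left.
November 1932 has 30 days: 102 − 30 = 72 left.
October 1932 has 31 days: 72 − 31 = 41 left.
September 1932 has 30 days: 41 − 30 = 11 left.
August 1932 has 31 days; 31 − 11 = 20 → August 20, 1932.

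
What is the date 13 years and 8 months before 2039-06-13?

October 13, 2025

Subtracting 13 years and 8 months from June 13, 2039.
-13 years → 2026; month 6 − 8 = -2, which is month 10 of year 2025 → October 2025.
Day 13 is valid in October, giving October 13, 2025.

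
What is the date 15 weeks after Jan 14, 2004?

April 28, 2004

Advancing 15 weeks = 105 days from January 14, 2004.
January has 31 days, so 31 − 14 = 17 days remain after January 14, 2004; 105 − 17 = 88 left.
February 2004 has 29 days (2004 is a leap year): 88 − 29 = 59 left.
March 2004 has 31 days: 59 − 31 = 28 left.
28 days into April 2004 → April 28, 2004.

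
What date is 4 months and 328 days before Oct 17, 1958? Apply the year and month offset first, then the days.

July 24, 1957

Subtracting 4 months and 328 days from October 17, 1958: first the month/year part, then the days.
month 10 − 4 = 6 → June 1958.
Day 17 is valid in June, giving June 17, 1958.
Now subtract 328 days from June 17, 1958.
Going back 17 days from June 17, 1958 reaches the end of the previous month; 328 − 17 = 311 left.
May 1958 has 31 days: 311 − 31 = 280 left.
April 1958 has 30 days: 280 − 30 = 250 left.
March 1958 has 31 days: 250 − 31 = 219 left.
February 1958 has 28 days (1958 is not a leap year): 219 − 28 = 191 left.
January 1958 has 31 days: 191 − 31 = 160 left.
December 1957 has 31 days: 160 − 31 = 129 left.
November 1957 has 30 days: 129 − 30 = 99 left.
October 1957 has 31 days: 99 − 31 = 68 left.
September 1957 has 30 days: 68 − 30 = 38 left.
August 1957 has 31 days: 38 − 31 = 7 left.
July 1957 has 31 days; 31 − 7 = 24 → July 24, 1957.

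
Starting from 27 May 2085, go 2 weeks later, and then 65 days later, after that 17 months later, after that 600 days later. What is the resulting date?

Advancing 2 weeks (= 14 days) from May 27, 2085:
May has 31 days, so 31 − 27 = 4 days remain after May 27, 2085; 14 − 4 = 10 left.
10 days into June 2085 → June 10, 2085.
Counting forward 65 days from June 10, 2085:
June has 30 days, so 30 − 10 = 20 days remain after June 10, 2085; 65 − 20 = 45 left.
July 2085 has 31 days: 45 − 31 = 14 left.
14 days into August 2085 → August 14, 2085.
Advancing 17 months from August 14, 2085:
month 8 + 17 = 25, which is month 1 of year 2087 → January 2087.
Day 14 is valid in January, giving January 14, 2087.
Counting forward 600 days from January 14, 2087:
January has 31 days, so 31 − 14 = 17 days remain after January 14, 2087; 600 − 17 = 583 left.
February 2087 has 28 days (2087 is not a leap year): 583 − 28 = 555 left.
March 2087 has 31 days: 555 − 31 = 524 left.
April 2087 has 30 days: 524 − 30 = 494 left.
May 2087 has 31 days: 494 − 31 = 463 left.
June 2087 has 30 days: 463 − 30 = 433 left.
July 2087 has 31 days: 433 − 31 = 402 left.
August 2087 has 31 days: 402 − 31 = 371 left.
September 2087 has 30 days: 371 − 30 = 341 left.
October 2087 has 31 days: 341 − 31 = 310 left.
November 2087 has 30 days: 310 − 30 = 280 left.
December 2087 has 31 days: 280 − 31 = 249 left.
January 2088 has 31 days: 249 − 31 = 218 left.
February 2088 has 29 days (2088 is a leap year): 218 − 29 = 189 left.
March 2088 has 31 days: 189 − 31 = 158 left.
April 2088 has 30 days: 158 − 30 = 128 left.
May 2088 has 31 days: 128 − 31 = 97 left.
June 2088 has 30 days: 97 − 30 = 67 left.
July 2088 has 31 days: 67 − 31 = 36 left.
August 2088 has 31 days: 36 − 31 = 5 left.
5 days into September 2088 → September 5, 2088.

September 5, 2088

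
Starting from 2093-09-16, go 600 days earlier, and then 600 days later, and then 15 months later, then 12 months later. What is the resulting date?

Going back 600 days from September 16, 2093:
Going back 16 days from September 16, 2093 reaches the end of the previous month; 600 − 16 = 584 left.
August 2093 has 31 days: 584 − 31 = 553 left.
July 2093 has 31 days: 553 − 31 = 522 left.
June 2093 has 30 days: 522 − 30 = 492 left.
May 2093 has 31 days: 492 − 31 = 461 left.
April 2093 has 30 days: 461 − 30 = 431 left.
March 2093 has 31 days: 431 − 31 = 400 left.
February 2093 has 28 days (2093 is not a leap year): 400 − 28 = 372 left.
January 2093 has 31 days: 372 − 31 = 341 left.
December 2092 has 31 days: 341 − 31 = 310 left.
November 2092 has 30 days: 310 − 30 = 280 left.
October 2092 has 31 days: 280 − 31 = 249 left.
September 2092 has 30 days: 249 − 30 = 219 left.
August 2092 has 31 days: 219 − 31 = 188 left.
July 2092 has 31 days: 188 − 31 = 157 left.
June 2092 has 30 days: 157 − 30 = 127 left.
May 2092 has 31 days: 127 − 31 = 96 left.
April 2092 has 30 days: 96 − 30 = 66 left.
March 2092 has 31 days: 66 − 31 = 35 left.
February 2092 has 29 days (2092 is a leap year): 35 − 29 = 6 left.
January 2092 has 31 days; 31 − 6 = 25 → January 25, 2092.
Advancing 600 days from January 25, 2092:
January has 31 days, so 31 − 25 = 6 days remain after January 25, 2092; 600 − 6 = 594 left.
February 2092 has 29 days (2092 is a leap year): 594 − 29 = 565 left.
March 2092 has 31 days: 565 − 31 = 534 left.
April 2092 has 30 days: 534 − 30 = 504 left.
May 2092 has 31 days: 504 − 31 = 473 left.
June 2092 has 30 days: 473 − 30 = 443 left.
July 2092 has 31 days: 443 − 31 = 412 left.
August 2092 has 31 days: 412 − 31 = 381 left.
September 2092 has 30 days: 381 − 30 = 351 left.
October 2092 has 31 days: 351 − 31 = 320 left.
November 2092 has 30 days: 320 − 30 = 290 left.
December 2092 has 31 days: 290 − 31 = 259 left.
January 2093 has 31 days: 259 − 31 = 228 left.
February 2093 has 28 days (2093 is not a leap year): 228 − 28 = 200 left.
March 2093 has 31 days: 200 − 31 = 169 left.
April 2093 has 30 days: 169 − 30 = 139 left.
May 2093 has 31 days: 139 − 31 = 108 left.
June 2093 has 30 days: 108 − 30 = 78 left.
July 2093 has 31 days: 78 − 31 = 47 left.
August 2093 has 31 days: 47 − 31 = 16 left.
16 days into September 2093 → September 16, 2093.
Advancing 15 months from September 16, 2093:
month 9 + 15 = 24, which is month 12 of year 2094 → December 2094.
Day 16 is valid in December, giving December 16, 2094.
Advancing 12 months from December 16, 2094:
month 12 + 12 = 24, which is month 12 of year 2095 → December 2095.
Day 16 is valid in December, giving December 16, 2095.

December 16, 2095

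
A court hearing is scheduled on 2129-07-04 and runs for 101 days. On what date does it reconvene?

October 13, 2129

Advancing 101 days from July 4, 2129.
July has 31 days, so 31 − 4 = 27 days remain after July 4, 2129; 101 − 27 = 74 left.
August 2129 has 31 days: 74 − 31 = 43 left.
September 2129 has 30 days: 43 − 30 = 13 left.
13 days into October 2129 → October 13, 2129.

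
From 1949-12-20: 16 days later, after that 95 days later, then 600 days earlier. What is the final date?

Adding 16 days from December 20, 1949:
December has 31 days, so 31 − 20 = 11 days remain after December 20, 1949; 16 − 11 = 5 left.
5 days into January 1950 → January 5, 1950.
Adding 95 days from January 5, 1950:
January has 31 days, so 31 − 5 = 26 days remain after January 5, 1950; 95 − 26 = 69 left.
February 1950 has 28 days (1950 is not a leap year): 69 − 28 = 41 left.
March 1950 has 31 days: 41 − 31 = 10 left.
10 days into April 1950 → April 10, 1950.
Counting back 600 days from April 10, 1950:
Going back 10 days from April 10, 1950 reaches the end of the previous month; 600 − 10 = 590 left.
March 1950 has 31 days: 590 − 31 = 559 left.
February 1950 has 28 days (1950 is not a leap year): 559 − 28 = 531 left.
January 1950 has 31 days: 531 − 31 = 500 left.
December 1949 has 31 days: 500 − 31 = 469 left.
November 1949 has 30 days: 469 − 30 = 439 left.
October 1949 has 31 days: 439 − 31 = 408 left.
September 1949 has 30 days: 408 − 30 = 378 left.
August 1949 has 31 days: 378 − 31 = 347 left.
July 1949 has 31 days: 347 − 31 = 316 left.
June 1949 has 30 days: 316 − 30 = 286 left.
May 1949 has 31 days: 286 − 31 = 255 left.
April 1949 has 30 days: 255 − 30 = 225 left.
March 1949 has 31 days: 225 − 31 = 194 left.
February 1949 has 28 days (1949 is not a leap year): 194 − 28 = 166 left.
January 1949 has 31 days: 166 − 31 = 135 left.
December 1948 has 31 days: 135 − 31 = 104 left.
November 1948 has 30 days: 104 − 30 = 74 left.
October 1948 has 31 days: 74 − 31 = 43 left.
September 1948 has 30 days: 43 − 30 = 13 left.
August 1948 has 31 days; 31 − 13 = 18 → August 18, 1948.

August 18, 1948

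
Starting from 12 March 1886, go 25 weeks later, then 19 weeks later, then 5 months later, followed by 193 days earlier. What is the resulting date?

December 3, 1886

Counting forward 25 weeks (= 175 days) from March 12, 1886:
March has 31 days, so 31 − 12 = 19 days remain after March 12, 1886; 175 − 19 = 156 left.
April 1886 has 30 days: 156 − 30 = 126 left.
May 1886 has 31 days: 126 − 31 = 95 left.
June 1886 has 30 days: 95 − 30 = 65 left.
July 1886 has 31 days: 65 − 31 = 34 left.
August 1886 has 31 days: 34 − 31 = 3 left.
3 days into September 1886 → September 3, 1886.
Advancing 19 weeks (= 133 days) from September 3, 1886:
September has 30 days, so 30 − 3 = 27 days remain after September 3, 1886; 133 − 27 = 106 left.
October 1886 has 31 days: 106 − 31 = 75 left.
November 1886 has 30 days: 75 − 30 = 45 left.
December 1886 has 31 days: 45 − 31 = 14 left.
14 days into January 1887 → January 14, 1887.
Counting forward 5 months from January 14, 1887:
month 1 + 5 = 6 → June 1887.
Day 14 is valid in June, giving June 14, 1887.
Going back 193 days from June 14, 1887:
Going back 14 days from June 14, 1887 reaches the end of the previous month; 193 − 14 = 179 left.
May 1887 has 31 days: 179 − 31 = 148 left.
April 1887 has 30 days: 148 − 30 = 118 left.
March 1887 has 31 days: 118 − 31 = 87 left.
February 1887 has 28 days (1887 is not a leap year): 87 − 28 = 59 left.
January 1887 has 31 days: 59 − 31 = 28 left.
December 1886 has 31 days; 31 − 28 = 3 → December 3, 1886.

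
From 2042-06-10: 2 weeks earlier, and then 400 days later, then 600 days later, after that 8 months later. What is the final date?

October 20, 2045

Counting back 2 weeks (= 14 days) from June 10, 2042:
Going back 10 days from June 10, 2042 reaches the end of the previous month; 14 − 10 = 4 left.
May 2042 has 31 days; 31 − 4 = 27 → May 27, 2042.
Counting forward 400 days from May 27, 2042:
May has 31 days, so 31 − 27 = 4 days remain after May 27, 2042; 400 − 4 = 396 left.
June 2042 has 30 days: 396 − 30 = 366 left.
July 2042 has 31 days: 366 − 31 = 335 left.
August 2042 has 31 days: 335 − 31 = 304 left.
September 2042 has 30 days: 304 − 30 = 274 left.
October 2042 has 31 days: 274 − 31 = 243 left.
November 2042 has 30 days: 243 − 30 = 213 left.
December 2042 has 31 days: 213 − 31 = 182 left.
January 2043 has 31 days: 182 − 31 = 151 left.
February 2043 has 28 days (2043 is not a leap year): 151 − 28 = 123 left.
March 2043 has 31 days: 123 − 31 = 92 left.
April 2043 has 30 days: 92 − 30 = 62 left.
May 2043 has 31 days: 62 − 31 = 31 left.
June 2043 has 30 days: 31 − 30 = 1 left.
1 day into July 2043 → July 1, 2043.
Adding 600 days from July 1, 2043:
July has 31 days, so 31 − 1 = 30 days remain after July 1, 2043; 600 − 30 = 570 left.
August 2043 has 31 days: 570 − 31 = 539 left.
September 2043 has 30 days: 539 − 30 = 509 left.
October 2043 has 31 days: 509 − 31 = 478 left.
November 2043 has 30 days: 478 − 30 = 448 left.
December 2043 has 31 days: 448 − 31 = 417 left.
January 2044 has 31 days: 417 − 31 = 386 left.
February 2044 has 29 days (2044 is a leap year): 386 − 29 = 357 left.
March 2044 has 31 days: 357 − 31 = 326 left.
April 2044 has 30 days: 326 − 30 = 296 left.
May 2044 has 31 days: 296 − 31 = 265 left.
June 2044 has 30 days: 265 − 30 = 235 left.
July 2044 has 31 days: 235 − 31 = 204 left.
August 2044 has 31 days: 204 − 31 = 173 left.
September 2044 has 30 days: 173 − 30 = 143 left.
October 2044 has 31 days: 143 − 31 = 112 left.
November 2044 has 30 days: 112 − 30 = 82 left.
December 2044 has 31 days: 82 − 31 = 51 left.
January 2045 has 31 days: 51 − 31 = 20 left.
20 days into February 2045 → February 20, 2045.
Advancing 8 months from February 20, 2045:
month 2 + 8 = 10 → October 2045.
Day 20 is valid in October, giving October 20, 2045.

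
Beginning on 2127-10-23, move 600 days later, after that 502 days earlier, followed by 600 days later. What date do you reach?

Adding 600 days from October 23, 2127:
October has 31 days, so 31 − 23 = 8 days remain after October 23, 2127; 600 − 8 = 592 left.
November 2127 has 30 days: 592 − 30 = 562 left.
December 2127 has 31 days: 562 − 31 = 531 left.
January 2128 has 31 days: 531 − 31 = 500 left.
February 2128 has 29 days (2128 is a leap year): 500 − 29 = 471 left.
March 2128 has 31 days: 471 − 31 = 440 left.
April 2128 has 30 days: 440 − 30 = 410 left.
May 2128 has 31 days: 410 − 31 = 379 left.
June 2128 has 30 days: 379 − 30 = 349 left.
July 2128 has 31 days: 349 − 31 = 318 left.
August 2128 has 31 days: 318 − 31 = 287 left.
September 2128 has 30 days: 287 − 30 = 257 left.
October 2128 has 31 days: 257 − 31 = 226 left.
November 2128 has 30 days: 226 − 30 = 196 left.
December 2128 has 31 days: 196 − 31 = 165 left.
January 2129 has 31 days: 165 − 31 = 134 left.
February 2129 has 28 days (2129 is not a leap year): 134 − 28 = 106 left.
March 2129 has 31 days: 106 − 31 = 75 left.
April 2129 has 30 days: 75 − 30 = 45 left.
May 2129 has 31 days: 45 − 31 = 14 left.
14 days into June 2129 → June 14, 2129.
Going back 502 days from June 14, 2129:
Going back 14 days from June 14, 2129 reaches the end of the previous month; 502 − 14 = 488 left.
May 2129 has 31 days: 488 − 31 = 457 left.
April 2129 has 30 days: 457 − 30 = 427 left.
March 2129 has 31 days: 427 − 31 = 396 left.
February 2129 has 28 days (2129 is not a leap year): 396 − 28 = 368 left.
January 2129 has 31 days: 368 − 31 = 337 left.
December 2128 has 31 days: 337 − 31 = 306 left.
November 2128 has 30 days: 306 − 30 = 276 left.
October 2128 has 31 days: 276 − 31 = 245 left.
September 2128 has 30 days: 245 − 30 = 215 left.
August 2128 has 31 days: 215 − 31 = 184 left.
July 2128 has 31 days: 184 − 31 = 153 left.
June 2128 has 30 days: 153 − 30 = 123 left.
May 2128 has 31 days: 123 − 31 = 92 left.
April 2128 has 30 days: 92 − 30 = 62 left.
March 2128 has 31 days: 62 − 31 = 31 left.
February 2128 has 29 days (2128 is a leap year): 31 − 29 = 2 left.
January 2128 has 31 days; 31 − 2 = 29 → January 29, 2128.
Counting forward 600 days from January 29, 2128:
January has 31 days, so 31 − 29 = 2 days remain after January 29, 2128; 600 − 2 = 598 left.
February 2128 has 29 days (2128 is a leap year): 598 − 29 = 569 left.
March 2128 has 31 days: 569 − 31 = 538 left.
April 2128 has 30 days: 538 − 30 = 508 left.
May 2128 has 31 days: 508 − 31 = 477 left.
June 2128 has 30 days: 477 − 30 = 447 left.
July 2128 has 31 days: 447 − 31 = 416 left.
August 2128 has 31 days: 416 − 31 = 385 left.
September 2128 has 30 days: 385 − 30 = 355 left.
October 2128 has 31 days: 355 − 31 = 324 left.
November 2128 has 30 days: 324 − 30 = 294 left.
December 2128 has 31 days: 294 − 31 = 263 left.
January 2129 has 31 days: 263 − 31 = 232 left.
February 2129 has 28 days (2129 is not a leap year): 232 − 28 = 204 left.
March 2129 has 31 days: 204 − 31 = 173 left.
April 2129 has 30 days: 173 − 30 = 143 left.
May 2129 has 31 days: 143 − 31 = 112 left.
June 2129 has 30 days: 112 − 30 = 82 left.
July 2129 has 31 days: 82 − 31 = 51 left.
August 2129 has 31 days: 51 − 31 = 20 left.
20 days into September 2129 → September 20, 2129.

September 20, 2129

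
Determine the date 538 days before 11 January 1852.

July 22, 1850

Counting back 538 days from January 11, 1852.
Going back 11 days from January 11, 1852 reaches the end of the previous month; 538 − 11 = 527 left.
December 1851 has 31 days: 527 − 31 = 496 left.
November 1851 has 30 days: 496 − 30 = 466 left.
October 1851 has 31 days: 466 − 31 = 435 left.
September 1851 has 30 days: 435 − 30 = 405 left.
August 1851 has 31 days: 405 − 31 = 374 left.
July 1851 has 31 days: 374 − 31 = 343 left.
June 1851 has 30 days: 343 − 30 = 313 left.
May 1851 has 31 days: 313 − 31 = 282 left.
April 1851 has 30 days: 282 − 30 = 252 left.
March 1851 has 31 days: 252 − 31 = 221 left.
February 1851 has 28 days (1851 is not a leap year): 221 − 28 = 193 left.
January 1851 has 31 days: 193 − 31 = 162 left.
December 1850 has 31 days: 162 − 31 = 131 left.
November 1850 has 30 days: 131 − 30 = 101 left.
October 1850 has 31 days: 101 − 31 = 70 left.
September 1850 has 30 days: 70 − 30 = 40 left.
August 1850 has 31 days: 40 − 31 = 9 left.
July 1850 has 31 days; 31 − 9 = 22 → July 22, 1850.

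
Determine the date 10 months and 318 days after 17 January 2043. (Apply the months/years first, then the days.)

September 30, 2044

Advancing 10 months and 318 days from January 17, 2043: first the month/year part, then the days.
month 1 + 10 = 11 → November 2043.
Day 17 is valid in November, giving November 17, 2043.
Now add 318 days from November 17, 2043.
November has 30 days, so 30 − 17 = 13 days remain after November 17, 2043; 318 − 13 = 305 left.
December 2043 has 31 days: 305 − 31 = 274 left.
January 2044 has 31 days: 274 − 31 = 243 left.
February 2044 has 29 days (2044 is a leap year): 243 − 29 = 214 left.
March 2044 has 31 days: 214 − 31 = 183 left.
April 2044 has 30 days: 183 − 30 = 153 left.
May 2044 has 31 days: 153 − 31 = 122 left.
June 2044 has 30 days: 122 − 30 = 92 left.
July 2044 has 31 days: 92 − 31 = 61 left.
August 2044 has 31 days: 61 − 31 = 30 left.
30 days into September 2044 → September 30, 2044.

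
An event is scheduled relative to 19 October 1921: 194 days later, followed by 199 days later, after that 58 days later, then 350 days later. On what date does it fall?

December 29, 1923

Advancing 194 days from October 19, 1921:
October has 31 days, so 31 − 19 = 12 days remain after October 19, 1921; 194 − 12 = 182 left.
November 1921 has 30 days: 182 − 30 = 152 left.
December 1921 has 31 days: 152 − 31 = 121 left.
January 1922 has 31 days: 121 − 31 = 90 left.
February 1922 has 28 days (1922 is not a leap year): 90 − 28 = 62 left.
March 1922 has 31 days: 62 − 31 = 31 left.
April 1922 has 30 days: 31 − 30 = 1 left.
1 day into May 1922 → May 1, 1922.
Adding 199 days from May 1, 1922:
May has 31 days, so 31 − 1 = 30 days remain after May 1, 1922; 199 − 30 = 169 left.
June 1922 has 30 days: 169 − 30 = 139 left.
July 1922 has 31 days: 139 − 31 = 108 left.
August 1922 has 31 days: 108 − 31 = 77 left.
September 1922 has 30 days: 77 − 30 = 47 left.
October 1922 has 31 days: 47 − 31 = 16 left.
16 days into November 1922 → November 16, 1922.
Advancing 58 days from November 16, 1922:
November has 30 days, so 30 − 16 = 14 days remain after November 16, 1922; 58 − 14 = 44 left.
December 1922 has 31 days: 44 − 31 = 13 left.
13 days into January 1923 → January 13, 1923.
Adding 350 days from January 13, 1923:
January has 31 days, so 31 − 13 = 18 days remain after January 13, 1923; 350 − 18 = 332 left.
February 1923 has 28 days (1923 is not a leap year): 332 − 28 = 304 left.
March 1923 has 31 days: 304 − 31 = 273 left.
April 1923 has 30 days: 273 − 30 = 243 left.
May 1923 has 31 days: 243 − 31 = 212 left.
June 1923 has 30 days: 212 − 30 = 182 left.
July 1923 has 31 days: 182 − 31 = 151 left.
August 1923 has 31 days: 151 − 31 = 120 left.
September 1923 has 30 days: 120 − 30 = 90 left.
October 1923 has 31 days: 90 − 31 = 59 left.
November 1923 has 30 days: 59 − 30 = 29 left.
29 days into December 1923 → December 29, 1923.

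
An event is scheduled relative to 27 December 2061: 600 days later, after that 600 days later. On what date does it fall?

April 10, 2065

Counting forward 600 days from December 27, 2061:
December has 31 days, so 31 − 27 = 4 days remain after December 27, 2061; 600 − 4 = 596 left.
January 2062 has 31 days: 596 − 31 = 565 left.
February 2062 has 28 days (2062 is not a leap year): 565 − 28 = 537 left.
March 2062 has 31 days: 537 − 31 = 506 left.
April 2062 has 30 days: 506 − 30 = 476 left.
May 2062 has 31 days: 476 − 31 = 445 left.
June 2062 has 30 days: 445 − 30 = 415 left.
July 2062 has 31 days: 415 − 31 = 384 left.
August 2062 has 31 days: 384 − 31 = 353 left.
September 2062 has 30 days: 353 − 30 = 323 left.
October 2062 has 31 days: 323 − 31 = 292 left.
November 2062 has 30 days: 292 − 30 = 262 left.
December 2062 has 31 days: 262 − 31 = 231 left.
January 2063 has 31 days: 231 − 31 = 200 left.
February 2063 has 28 days (2063 is not a leap year): 200 − 28 = 172 left.
March 2063 has 31 days: 172 − 31 = 141 left.
April 2063 has 30 days: 141 − 30 = 111 left.
May 2063 has 31 days: 111 − 31 = 80 left.
June 2063 has 30 days: 80 − 30 = 50 left.
July 2063 has 31 days: 50 − 31 = 19 left.
19 days into August 2063 → August 19, 2063.
Counting forward 600 days from August 19, 2063:
August has 31 days, so 31 − 19 = 12 days remain after August 19, 2063; 600 − 12 = 588 left.
September 2063 has 30 days: 588 − 30 = 558 left.
October 2063 has 31 days: 558 − 31 = 527 left.
November 2063 has 30 days: 527 − 30 = 497 left.
December 2063 has 31 days: 497 − 31 = 466 left.
January 2064 has 31 days: 466 − 31 = 435 left.
February 2064 has 29 days (2064 is a leap year): 435 − 29 = 406 left.
March 2064 has 31 days: 406 − 31 = 375 left.
April 2064 has 30 days: 375 − 30 = 345 left.
May 2064 has 31 days: 345 − 31 = 314 left.
June 2064 has 30 days: 314 − 30 = 284 left.
July 2064 has 31 days: 284 − 31 = 253 left.
August 2064 has 31 days: 253 − 31 = 222 left.
September 2064 has 30 days: 222 − 30 = 192 left.
October 2064 has 31 days: 192 − 31 = 161 left.
November 2064 has 30 days: 161 − 30 = 131 left.
December 2064 has 31 days: 131 − 31 = 100 left.
January 2065 has 31 days: 100 − 31 = 69 left.
February 2065 has 28 days (2065 is not a leap year): 69 − 28 = 41 left.
March 2065 has 31 days: 41 − 31 = 10 left.
10 days into April 2065 → April 10, 2065.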